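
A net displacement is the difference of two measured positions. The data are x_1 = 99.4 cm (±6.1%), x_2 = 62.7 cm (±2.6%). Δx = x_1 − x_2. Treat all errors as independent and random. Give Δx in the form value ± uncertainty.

Absolute uncertainties add in quadrature for a linear combination:
  (δx_1)² = 36.8;  (δx_2)² = 2.66
δΔx = √(39.4) = 6.28 cm
Δx = 36.7 cm.

36.7 ± 6.28 cm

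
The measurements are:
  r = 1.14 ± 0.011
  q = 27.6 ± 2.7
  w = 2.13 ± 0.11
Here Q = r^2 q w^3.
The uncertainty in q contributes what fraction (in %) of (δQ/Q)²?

(δQ/Q)² = (2·δr/r)² + (1·δq/q)² + (3·δw/w)²
  r term: (2×0.00965)² = 0.000372
  q term: (1×0.0978)² = 0.00957
  w term: (3×0.0516)² = 0.0240
Total = 0.0339. Share from q = 0.00957/0.0339 = 0.282.

28.2%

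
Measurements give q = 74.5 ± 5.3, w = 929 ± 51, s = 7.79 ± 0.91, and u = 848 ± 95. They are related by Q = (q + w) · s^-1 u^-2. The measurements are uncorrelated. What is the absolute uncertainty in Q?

4.62e-05

Let h = q + w = 1000. δh = √(δq² + δw²) = √(28.1 + 2600) = 51.3, so δh/h = 0.0511.
Q is then a monomial in h, s, u:
δQ/Q = √((δh/h)² + (-1·δs/s)² + (-2·δu/u)²) = √(0.00261 + 0.0136 + 0.0502) = 0.258
Q = 0.000179, so δQ = 0.258 × 0.000179 = 4.62e-05.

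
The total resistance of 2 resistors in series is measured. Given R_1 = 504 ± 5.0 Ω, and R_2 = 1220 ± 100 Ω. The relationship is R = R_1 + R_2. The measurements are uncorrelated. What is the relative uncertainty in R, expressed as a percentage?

R is a linear combination, so absolute uncertainties add in quadrature:
  (δR_1)² = 25.0;  (δR_2)² = 10000
δR = √(10000) = 100 Ω
R = 1720 Ω, so δR/R = 100/1720 = 0.0581.

5.81%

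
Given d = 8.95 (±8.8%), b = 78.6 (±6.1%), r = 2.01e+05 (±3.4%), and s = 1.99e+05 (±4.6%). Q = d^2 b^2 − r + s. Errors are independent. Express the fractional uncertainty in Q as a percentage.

21.6%

Let p = d^2·b^2 = 4.95e+05. δp/p = √((2·δd/d)² + (2·δb/b)²) = √(0.0310 + 0.0149) = 0.214, so δp = 1.06e+05.
Q = p − r + s: δQ = √(δp² + δr² + δs²) = √(1.12e+10 + 4.67e+07 + 8.38e+07) = 1.07e+05
Q = 4.93e+05, so δQ/Q = 1.07e+05/4.93e+05 = 0.216.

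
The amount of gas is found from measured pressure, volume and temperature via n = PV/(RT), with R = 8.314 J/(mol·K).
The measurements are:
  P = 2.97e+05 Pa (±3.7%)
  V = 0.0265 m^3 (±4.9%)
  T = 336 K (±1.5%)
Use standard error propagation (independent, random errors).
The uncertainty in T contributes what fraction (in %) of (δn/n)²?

(δn/n)² = (1·δP/P)² + (1·δV/V)² + (-1·δT/T)²
  P term: (1×0.0370)² = 0.00137
  V term: (1×0.0490)² = 0.00240
  T term: (-1×0.0150)² = 0.000225
Total = 0.00400. Share from T = 0.000225/0.00400 = 0.0563.

5.63%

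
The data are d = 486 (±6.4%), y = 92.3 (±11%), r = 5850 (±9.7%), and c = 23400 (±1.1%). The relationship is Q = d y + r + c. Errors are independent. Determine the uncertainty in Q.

Let p = d·y = 44900. δp/p = √((1·δd/d)² + (1·δy/y)²) = √(0.00410 + 0.0121) = 0.127, so δp = 5710.
Q = p + r + c: δQ = √(δp² + δr² + δc²) = √(3.26e+07 + 3.22e+05 + 66300) = 5740

5740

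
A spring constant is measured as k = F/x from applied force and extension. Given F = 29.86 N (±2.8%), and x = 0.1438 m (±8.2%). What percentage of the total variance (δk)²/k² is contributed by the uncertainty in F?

(δk/k)² = (1·δF/F)² + (-1·δx/x)²
  F term: (1×0.0280)² = 0.000784
  x term: (-1×0.0820)² = 0.00672
Total = 0.00751. Share from F = 0.000784/0.00751 = 0.104.

10.4%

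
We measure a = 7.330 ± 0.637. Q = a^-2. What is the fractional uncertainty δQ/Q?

Since Q is a product/quotient, work with relative uncertainties:
  (-2·δa/a)² = (-2×0.0869)² = 0.0302
δQ/Q = √(0.0302) = 0.174

0.174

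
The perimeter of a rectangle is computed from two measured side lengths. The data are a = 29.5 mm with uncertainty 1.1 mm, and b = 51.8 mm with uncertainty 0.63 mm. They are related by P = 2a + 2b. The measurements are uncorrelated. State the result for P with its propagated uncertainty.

163 ± 2.54 mm

For a sum/difference, combine absolute errors in quadrature:
  (2·δa)² = 4.84;  (2·δb)² = 1.59
δP = √(6.43) = 2.54 mm
P = 163 mm.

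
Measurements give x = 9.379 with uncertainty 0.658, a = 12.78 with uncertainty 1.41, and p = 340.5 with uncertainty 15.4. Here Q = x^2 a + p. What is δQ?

201

Let w = x^2·a = 1124. δw/w = √((2·δx/x)² + (1·δa/a)²) = √(0.0197 + 0.0122) = 0.178, so δw = 201.
Q = w + p: δQ = √(δw² + δp²) = √(40300 + 237) = 201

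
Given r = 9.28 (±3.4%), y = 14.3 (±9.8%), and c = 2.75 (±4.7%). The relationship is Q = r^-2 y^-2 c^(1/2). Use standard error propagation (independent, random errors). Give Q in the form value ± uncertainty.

Since Q is a product/quotient, work with relative uncertainties:
  (-2·δr/r)² = (-2×0.0340)² = 0.00462;  (-2·δy/y)² = (-2×0.0980)² = 0.0384;  (½·δc/c)² = (0.5×0.0470)² = 0.000552
δQ/Q = √(0.0436) = 0.209
Q = 9.42e-05, so δQ = 0.209 × 9.42e-05 = 1.97e-05.

(9.42 ± 1.97) × 10^-5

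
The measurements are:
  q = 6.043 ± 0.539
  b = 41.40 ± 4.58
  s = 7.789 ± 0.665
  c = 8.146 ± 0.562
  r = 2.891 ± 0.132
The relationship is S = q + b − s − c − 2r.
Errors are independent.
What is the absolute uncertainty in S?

4.70

Each term contributes (cᵢ δxᵢ)² to (δS)²:
  (δq)² = 0.291;  (δb)² = 21.0;  (δs)² = 0.442;  (δc)² = 0.316;  (2·δr)² = 0.0697
δS = √(22.1) = 4.70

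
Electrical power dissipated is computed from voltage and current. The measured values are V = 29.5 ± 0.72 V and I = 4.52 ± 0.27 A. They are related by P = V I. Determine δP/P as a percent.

6.45%

P is a product of powers, so relative uncertainties combine in quadrature:
  (1·δV/V)² = (1×0.0244)² = 0.000596;  (1·δI/I)² = (1×0.0597)² = 0.00357
δP/P = √(0.00416) = 0.0645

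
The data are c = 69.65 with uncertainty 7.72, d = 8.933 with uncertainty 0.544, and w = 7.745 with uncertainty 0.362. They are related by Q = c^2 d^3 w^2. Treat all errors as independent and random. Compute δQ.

6.27e+07

Q is a product of powers, so relative uncertainties combine in quadrature:
  (2·δc/c)² = (2×0.111)² = 0.0491;  (3·δd/d)² = (3×0.0609)² = 0.0334;  (2·δw/w)² = (2×0.0467)² = 0.00874
δQ/Q = √(0.0913) = 0.302
Q = 2.074e+08, so δQ = 0.302 × 2.074e+08 = 6.27e+07.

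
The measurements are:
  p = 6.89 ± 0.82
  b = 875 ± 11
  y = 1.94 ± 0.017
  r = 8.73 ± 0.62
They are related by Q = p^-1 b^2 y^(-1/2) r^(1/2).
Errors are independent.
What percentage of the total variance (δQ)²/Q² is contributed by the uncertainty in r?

(δQ/Q)² = (-1·δp/p)² + (2·δb/b)² + (−½·δy/y)² + (½·δr/r)²
  p term: (-1×0.119)² = 0.0142
  b term: (2×0.0126)² = 0.000632
  y term: (-0.5×0.00876)² = 1.92e-05
  r term: (0.5×0.0710)² = 0.00126
Total = 0.0161. Share from r = 0.00126/0.0161 = 0.0784.

7.84%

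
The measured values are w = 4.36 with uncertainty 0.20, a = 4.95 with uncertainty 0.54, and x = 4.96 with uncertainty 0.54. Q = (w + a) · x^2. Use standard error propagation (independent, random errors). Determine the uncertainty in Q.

51.8

Let u = w + a = 9.31. δu = √(δw² + δa²) = √(0.0400 + 0.292) = 0.576, so δu/u = 0.0619.
Q is then a monomial in u, x:
δQ/Q = √((δu/u)² + (2·δx/x)²) = √(0.00383 + 0.0474) = 0.226
Q = 229, so δQ = 0.226 × 229 = 51.8.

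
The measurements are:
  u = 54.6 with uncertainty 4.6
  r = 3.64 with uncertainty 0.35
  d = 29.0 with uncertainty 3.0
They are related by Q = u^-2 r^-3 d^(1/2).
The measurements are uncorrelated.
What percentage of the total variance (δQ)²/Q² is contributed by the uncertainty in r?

72.8%

(δQ/Q)² = (-2·δu/u)² + (-3·δr/r)² + (½·δd/d)²
  u term: (-2×0.0842)² = 0.0284
  r term: (-3×0.0962)² = 0.0832
  d term: (0.5×0.103)² = 0.00268
Total = 0.114. Share from r = 0.0832/0.114 = 0.728.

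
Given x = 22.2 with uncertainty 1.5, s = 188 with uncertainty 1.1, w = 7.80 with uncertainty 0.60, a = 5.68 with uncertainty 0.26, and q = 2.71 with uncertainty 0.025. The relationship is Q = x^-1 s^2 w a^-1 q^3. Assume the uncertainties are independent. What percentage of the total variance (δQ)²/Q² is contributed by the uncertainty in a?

(δQ/Q)² = (-1·δx/x)² + (2·δs/s)² + (1·δw/w)² + (-1·δa/a)² + (3·δq/q)²
  x term: (-1×0.0676)² = 0.00457
  s term: (2×0.00585)² = 0.000137
  w term: (1×0.0769)² = 0.00592
  a term: (-1×0.0458)² = 0.00210
  q term: (3×0.00923)² = 0.000766
Total = 0.0135. Share from a = 0.00210/0.0135 = 0.155.

15.5%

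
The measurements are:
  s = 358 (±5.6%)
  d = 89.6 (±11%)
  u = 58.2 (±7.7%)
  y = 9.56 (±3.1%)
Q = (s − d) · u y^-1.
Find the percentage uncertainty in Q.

11.8%

Let w = s − d = 268. δw = √(δs² + δd²) = √(402 + 97.1) = 22.3, so δw/w = 0.0832.
Q is then a monomial in w, u, y:
δQ/Q = √((δw/w)² + (1·δu/u)² + (-1·δy/y)²) = √(0.00693 + 0.00593 + 0.000961) = 0.118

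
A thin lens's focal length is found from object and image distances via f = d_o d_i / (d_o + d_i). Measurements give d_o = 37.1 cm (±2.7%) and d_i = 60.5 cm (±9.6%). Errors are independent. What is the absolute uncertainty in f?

∂f/∂d_o = (d_i/(d_o+d_i))² = 0.384;  ∂f/∂d_i = (d_o/(d_o+d_i))² = 0.144
δf = √((∂f/∂d_o · δd_o)² + (∂f/∂d_i · δd_i)²) = √(0.148 + 0.704) = 0.923 cm

0.923 cm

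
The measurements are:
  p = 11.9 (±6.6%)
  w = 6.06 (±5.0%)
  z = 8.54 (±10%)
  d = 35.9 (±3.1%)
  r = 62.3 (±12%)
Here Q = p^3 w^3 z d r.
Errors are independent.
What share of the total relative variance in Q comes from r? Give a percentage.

16.5%

(δQ/Q)² = (3·δp/p)² + (3·δw/w)² + (1·δz/z)² + (1·δd/d)² + (1·δr/r)²
  p term: (3×0.0660)² = 0.0392
  w term: (3×0.0500)² = 0.0225
  z term: (1×0.100)² = 0.0100
  d term: (1×0.0310)² = 0.000961
  r term: (1×0.120)² = 0.0144
Total = 0.0871. Share from r = 0.0144/0.0871 = 0.165.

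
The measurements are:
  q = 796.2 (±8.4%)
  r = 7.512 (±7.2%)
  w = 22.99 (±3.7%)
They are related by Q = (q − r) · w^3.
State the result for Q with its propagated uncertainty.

(9.583 ± 1.34) × 10^6

Let u = q − r = 788.7. δu = √(δq² + δr²) = √(4470 + 0.293) = 66.9, so δu/u = 0.0848.
Q is then a monomial in u, w:
δQ/Q = √((δu/u)² + (3·δw/w)²) = √(0.00719 + 0.0123) = 0.140
Q = 9.583e+06, so δQ = 0.140 × 9.583e+06 = 1.34e+06.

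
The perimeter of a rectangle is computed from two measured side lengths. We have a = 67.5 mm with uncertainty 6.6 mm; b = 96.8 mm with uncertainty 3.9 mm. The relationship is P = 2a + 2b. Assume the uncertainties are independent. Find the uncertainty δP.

15.3 mm

Sums and differences: (δP)² = Σ (cᵢ δxᵢ)².
  (2·δa)² = 174;  (2·δb)² = 60.8
δP = √(235) = 15.3 mm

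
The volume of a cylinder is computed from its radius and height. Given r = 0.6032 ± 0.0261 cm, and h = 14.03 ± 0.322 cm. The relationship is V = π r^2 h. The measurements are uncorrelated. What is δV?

Since V is a product/quotient, work with relative uncertainties:
  (2·δr/r)² = (2×0.0433)² = 0.00749;  (1·δh/h)² = (1×0.0230)² = 0.000527
δV/V = √(0.00802) = 0.0895
V = 16.04 cm^3, so δV = 0.0895 × 16.04 = 1.44 cm^3.

1.44 cm^3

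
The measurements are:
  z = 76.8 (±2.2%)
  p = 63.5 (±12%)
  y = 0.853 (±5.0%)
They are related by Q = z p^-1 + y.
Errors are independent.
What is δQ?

0.154

Let w = z·p^-1 = 1.21. δw/w = √((1·δz/z)² + (-1·δp/p)²) = √(0.000484 + 0.0144) = 0.122, so δw = 0.148.
Q = w + y: δQ = √(δw² + δy²) = √(0.0218 + 0.00182) = 0.154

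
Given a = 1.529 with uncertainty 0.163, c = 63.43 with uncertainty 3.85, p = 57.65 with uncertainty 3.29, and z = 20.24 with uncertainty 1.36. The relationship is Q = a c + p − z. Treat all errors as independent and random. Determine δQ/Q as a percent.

Let w = a·c = 96.98. δw/w = √((1·δa/a)² + (1·δc/c)²) = √(0.0114 + 0.00368) = 0.123, so δw = 11.9.
Q = w + p − z: δQ = √(δw² + δp² + δz²) = √(142 + 10.8 + 1.85) = 12.4
Q = 134.4, so δQ/Q = 12.4/134.4 = 0.0924.

9.24%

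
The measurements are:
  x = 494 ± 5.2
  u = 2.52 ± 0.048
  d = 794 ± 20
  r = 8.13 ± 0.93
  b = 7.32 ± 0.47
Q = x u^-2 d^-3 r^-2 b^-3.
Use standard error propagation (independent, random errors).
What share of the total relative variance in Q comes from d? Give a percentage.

(δQ/Q)² = (1·δx/x)² + (-2·δu/u)² + (-3·δd/d)² + (-2·δr/r)² + (-3·δb/b)²
  x term: (1×0.0105)² = 0.000111
  u term: (-2×0.0190)² = 0.00145
  d term: (-3×0.0252)² = 0.00571
  r term: (-2×0.114)² = 0.0523
  b term: (-3×0.0642)² = 0.0371
Total = 0.0967. Share from d = 0.00571/0.0967 = 0.0590.

5.90%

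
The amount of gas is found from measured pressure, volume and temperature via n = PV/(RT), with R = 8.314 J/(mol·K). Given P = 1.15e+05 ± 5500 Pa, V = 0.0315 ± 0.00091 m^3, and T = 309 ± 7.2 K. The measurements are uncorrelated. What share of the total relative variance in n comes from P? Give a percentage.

62.4%

(δn/n)² = (1·δP/P)² + (1·δV/V)² + (-1·δT/T)²
  P term: (1×0.0478)² = 0.00229
  V term: (1×0.0289)² = 0.000835
  T term: (-1×0.0233)² = 0.000543
Total = 0.00366. Share from P = 0.00229/0.00366 = 0.624.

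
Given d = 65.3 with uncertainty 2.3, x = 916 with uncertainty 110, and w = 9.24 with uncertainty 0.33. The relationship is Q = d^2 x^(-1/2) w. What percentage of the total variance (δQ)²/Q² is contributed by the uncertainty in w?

13.0%

(δQ/Q)² = (2·δd/d)² + (−½·δx/x)² + (1·δw/w)²
  d term: (2×0.0352)² = 0.00496
  x term: (-0.5×0.120)² = 0.00361
  w term: (1×0.0357)² = 0.00128
Total = 0.00984. Share from w = 0.00128/0.00984 = 0.130.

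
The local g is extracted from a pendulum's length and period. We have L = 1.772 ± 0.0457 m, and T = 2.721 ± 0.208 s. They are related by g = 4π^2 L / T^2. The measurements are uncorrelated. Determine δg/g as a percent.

15.5%

Relative error in a monomial: (δg/g)² = Σ (nᵢ · δxᵢ/xᵢ)².
  (1·δL/L)² = (1×0.0258)² = 0.000665;  (-2·δT/T)² = (-2×0.0764)² = 0.0234
δg/g = √(0.0240) = 0.155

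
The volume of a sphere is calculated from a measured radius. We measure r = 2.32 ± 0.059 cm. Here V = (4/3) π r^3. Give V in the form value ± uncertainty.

Each factor contributes (exponent × relative error)² to (δV/V)²:
  (3·δr/r)² = (3×0.0254)² = 0.00582
δV/V = √(0.00582) = 0.0763
V = 52.3 cm^3, so δV = 0.0763 × 52.3 = 3.99 cm^3.

52.3 ± 3.99 cm^3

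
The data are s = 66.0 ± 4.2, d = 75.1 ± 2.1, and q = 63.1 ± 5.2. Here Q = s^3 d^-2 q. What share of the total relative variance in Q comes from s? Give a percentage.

(δQ/Q)² = (3·δs/s)² + (-2·δd/d)² + (1·δq/q)²
  s term: (3×0.0636)² = 0.0364
  d term: (-2×0.0280)² = 0.00313
  q term: (1×0.0824)² = 0.00679
Total = 0.0464. Share from s = 0.0364/0.0464 = 0.786.

78.6%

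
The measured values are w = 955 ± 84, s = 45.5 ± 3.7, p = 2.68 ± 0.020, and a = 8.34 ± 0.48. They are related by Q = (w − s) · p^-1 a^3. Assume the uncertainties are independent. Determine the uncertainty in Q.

38600

Let u = w − s = 910. δu = √(δw² + δs²) = √(7060 + 13.7) = 84.1, so δu/u = 0.0924.
Q is then a monomial in u, p, a:
δQ/Q = √((δu/u)² + (-1·δp/p)² + (3·δa/a)²) = √(0.00855 + 5.57e-05 + 0.0298) = 0.196
Q = 1.97e+05, so δQ = 0.196 × 1.97e+05 = 38600.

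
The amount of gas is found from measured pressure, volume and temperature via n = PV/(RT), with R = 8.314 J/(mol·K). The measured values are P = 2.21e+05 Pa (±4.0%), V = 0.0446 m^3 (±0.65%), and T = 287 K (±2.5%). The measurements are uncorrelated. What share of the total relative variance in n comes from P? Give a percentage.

(δn/n)² = (1·δP/P)² + (1·δV/V)² + (-1·δT/T)²
  P term: (1×0.0400)² = 0.00160
  V term: (1×0.00650)² = 4.23e-05
  T term: (-1×0.0250)² = 0.000625
Total = 0.00227. Share from P = 0.00160/0.00227 = 0.706.

70.6%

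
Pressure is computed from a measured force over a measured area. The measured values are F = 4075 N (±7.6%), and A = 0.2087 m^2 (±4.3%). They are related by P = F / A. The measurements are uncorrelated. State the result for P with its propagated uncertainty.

19530 ± 1710 Pa

Since P is a product/quotient, work with relative uncertainties:
  (1·δF/F)² = (1×0.0760)² = 0.00578;  (-1·δA/A)² = (-1×0.0430)² = 0.00185
δP/P = √(0.00762) = 0.0873
P = 19530 Pa, so δP = 0.0873 × 19530 = 1710 Pa.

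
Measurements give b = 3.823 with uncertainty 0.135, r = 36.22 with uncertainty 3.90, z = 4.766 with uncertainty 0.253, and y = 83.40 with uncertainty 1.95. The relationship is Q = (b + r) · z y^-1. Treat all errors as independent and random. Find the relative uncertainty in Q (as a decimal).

0.113

Let u = b + r = 40.04. δu = √(δb² + δr²) = √(0.0182 + 15.2) = 3.90, so δu/u = 0.0975.
Q is then a monomial in u, z, y:
δQ/Q = √((δu/u)² + (1·δz/z)² + (-1·δy/y)²) = √(0.00950 + 0.00282 + 0.000547) = 0.113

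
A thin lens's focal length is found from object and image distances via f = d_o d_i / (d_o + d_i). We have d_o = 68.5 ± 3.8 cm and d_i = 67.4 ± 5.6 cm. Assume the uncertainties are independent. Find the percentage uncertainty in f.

∂f/∂d_o = (d_i/(d_o+d_i))² = 0.246;  ∂f/∂d_i = (d_o/(d_o+d_i))² = 0.254
δf = √((∂f/∂d_o · δd_o)² + (∂f/∂d_i · δd_i)²) = √(0.874 + 2.02) = 1.70 cm
f = 34.0 cm, so δf/f = 1.70/34.0 = 0.0501.

5.01%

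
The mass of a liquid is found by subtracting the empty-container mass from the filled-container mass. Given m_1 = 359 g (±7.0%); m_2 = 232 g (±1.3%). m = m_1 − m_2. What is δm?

25.3 g

Absolute uncertainties add in quadrature for a linear combination:
  (δm_1)² = 632;  (δm_2)² = 9.10
δm = √(641) = 25.3 g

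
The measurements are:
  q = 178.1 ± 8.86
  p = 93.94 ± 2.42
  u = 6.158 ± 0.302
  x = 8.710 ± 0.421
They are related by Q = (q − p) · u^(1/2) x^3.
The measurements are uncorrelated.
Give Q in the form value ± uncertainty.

Let w = q − p = 84.16. δw = √(δq² + δp²) = √(78.5 + 5.86) = 9.18, so δw/w = 0.109.
Q is then a monomial in w, u, x:
δQ/Q = √((δw/w)² + (½·δu/u)² + (3·δx/x)²) = √(0.0119 + 0.000601 + 0.0210) = 0.183
Q = 138000, so δQ = 0.183 × 138000 = 25300.

138000 ± 25300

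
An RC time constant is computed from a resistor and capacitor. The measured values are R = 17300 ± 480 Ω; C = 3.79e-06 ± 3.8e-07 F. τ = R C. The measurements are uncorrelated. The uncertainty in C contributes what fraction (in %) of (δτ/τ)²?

(δτ/τ)² = (1·δR/R)² + (1·δC/C)²
  R term: (1×0.0277)² = 0.000770
  C term: (1×0.100)² = 0.0101
Total = 0.0108. Share from C = 0.0101/0.0108 = 0.929.

92.9%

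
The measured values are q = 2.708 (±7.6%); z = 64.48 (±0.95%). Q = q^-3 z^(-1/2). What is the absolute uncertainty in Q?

0.00143

Products/powers → add relative errors in quadrature, weighted by exponent:
  (-3·δq/q)² = (-3×0.0760)² = 0.0520;  (−½·δz/z)² = (-0.5×0.00950)² = 2.26e-05
δQ/Q = √(0.0520) = 0.228
Q = 0.006271, so δQ = 0.228 × 0.006271 = 0.00143.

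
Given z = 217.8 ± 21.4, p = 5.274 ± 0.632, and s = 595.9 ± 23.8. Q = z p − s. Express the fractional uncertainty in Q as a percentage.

32.5%

Let w = z·p = 1149. δw/w = √((1·δz/z)² + (1·δp/p)²) = √(0.00965 + 0.0144) = 0.155, so δw = 178.
Q = w − s: δQ = √(δw² + δs²) = √(31700 + 566) = 180
Q = 552.8, so δQ/Q = 180/552.8 = 0.325.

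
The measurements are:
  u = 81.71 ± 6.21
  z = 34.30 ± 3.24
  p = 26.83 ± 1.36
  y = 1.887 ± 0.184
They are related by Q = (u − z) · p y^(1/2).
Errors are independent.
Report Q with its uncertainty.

Let w = u − z = 47.41. δw = √(δu² + δz²) = √(38.6 + 10.5) = 7.00, so δw/w = 0.148.
Q is then a monomial in w, p, y:
δQ/Q = √((δw/w)² + (1·δp/p)² + (½·δy/y)²) = √(0.0218 + 0.00257 + 0.00238) = 0.164
Q = 1747, so δQ = 0.164 × 1747 = 286.

1747 ± 286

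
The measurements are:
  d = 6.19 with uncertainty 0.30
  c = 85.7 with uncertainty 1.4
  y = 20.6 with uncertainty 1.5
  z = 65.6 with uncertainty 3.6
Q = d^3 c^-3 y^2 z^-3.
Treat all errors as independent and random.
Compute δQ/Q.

0.268

For a monomial Q ∝ d^3, c^-3, y^2, z^-3, fractional errors add in quadrature:
  (3·δd/d)² = (3×0.0485)² = 0.0211;  (-3·δc/c)² = (-3×0.0163)² = 0.00240;  (2·δy/y)² = (2×0.0728)² = 0.0212;  (-3·δz/z)² = (-3×0.0549)² = 0.0271
δQ/Q = √(0.0719) = 0.268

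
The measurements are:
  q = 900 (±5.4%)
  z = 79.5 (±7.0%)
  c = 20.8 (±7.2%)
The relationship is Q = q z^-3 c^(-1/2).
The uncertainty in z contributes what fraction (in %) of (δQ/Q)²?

(δQ/Q)² = (1·δq/q)² + (-3·δz/z)² + (−½·δc/c)²
  q term: (1×0.0540)² = 0.00292
  z term: (-3×0.0700)² = 0.0441
  c term: (-0.5×0.0720)² = 0.00130
Total = 0.0483. Share from z = 0.0441/0.0483 = 0.913.

91.3%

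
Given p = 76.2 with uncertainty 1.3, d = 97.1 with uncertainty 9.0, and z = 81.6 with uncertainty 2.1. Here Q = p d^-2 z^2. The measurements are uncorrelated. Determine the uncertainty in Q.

10.4

For a monomial Q ∝ p, d^-2, z^2, fractional errors add in quadrature:
  (1·δp/p)² = (1×0.0171)² = 0.000291;  (-2·δd/d)² = (-2×0.0927)² = 0.0344;  (2·δz/z)² = (2×0.0257)² = 0.00265
δQ/Q = √(0.0373) = 0.193
Q = 53.8, so δQ = 0.193 × 53.8 = 10.4.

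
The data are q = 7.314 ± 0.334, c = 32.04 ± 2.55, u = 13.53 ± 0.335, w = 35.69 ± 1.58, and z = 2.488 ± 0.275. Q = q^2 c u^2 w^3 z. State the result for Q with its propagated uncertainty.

Q is a product of powers, so relative uncertainties combine in quadrature:
  (2·δq/q)² = (2×0.0457)² = 0.00834;  (1·δc/c)² = (1×0.0796)² = 0.00633;  (2·δu/u)² = (2×0.0248)² = 0.00245;  (3·δw/w)² = (3×0.0443)² = 0.0176;  (1·δz/z)² = (1×0.111)² = 0.0122
δQ/Q = √(0.0470) = 0.217
Q = 3.549e+10, so δQ = 0.217 × 3.549e+10 = 7.69e+09.

(3.549 ± 0.769) × 10^10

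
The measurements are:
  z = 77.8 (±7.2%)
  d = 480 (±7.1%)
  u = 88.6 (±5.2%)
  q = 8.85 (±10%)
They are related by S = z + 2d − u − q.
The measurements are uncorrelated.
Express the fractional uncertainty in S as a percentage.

7.29%

Absolute uncertainties add in quadrature for a linear combination:
  (δz)² = 31.4;  (2·δd)² = 4650;  (δu)² = 21.2;  (δq)² = 0.783
δS = √(4700) = 68.6
S = 940, so δS/S = 68.6/940 = 0.0729.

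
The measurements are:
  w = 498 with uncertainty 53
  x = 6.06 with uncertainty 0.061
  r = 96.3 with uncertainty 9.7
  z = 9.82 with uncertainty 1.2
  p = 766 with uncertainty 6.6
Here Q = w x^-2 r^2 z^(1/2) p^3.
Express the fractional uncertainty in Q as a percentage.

Each factor contributes (exponent × relative error)² to (δQ/Q)²:
  (1·δw/w)² = (1×0.106)² = 0.0113;  (-2·δx/x)² = (-2×0.0101)² = 0.000405;  (2·δr/r)² = (2×0.101)² = 0.0406;  (½·δz/z)² = (0.5×0.122)² = 0.00373;  (3·δp/p)² = (3×0.00862)² = 0.000668
δQ/Q = √(0.0567) = 0.238

23.8%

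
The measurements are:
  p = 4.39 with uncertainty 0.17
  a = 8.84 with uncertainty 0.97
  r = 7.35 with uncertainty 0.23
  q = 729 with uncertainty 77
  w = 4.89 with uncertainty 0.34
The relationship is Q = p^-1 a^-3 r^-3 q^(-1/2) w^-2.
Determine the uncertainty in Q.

4.83e-10

Relative error in a monomial: (δQ/Q)² = Σ (nᵢ · δxᵢ/xᵢ)².
  (-1·δp/p)² = (-1×0.0387)² = 0.00150;  (-3·δa/a)² = (-3×0.110)² = 0.108;  (-3·δr/r)² = (-3×0.0313)² = 0.00881;  (−½·δq/q)² = (-0.5×0.106)² = 0.00279;  (-2·δw/w)² = (-2×0.0695)² = 0.0193
δQ/Q = √(0.141) = 0.375
Q = 1.29e-09, so δQ = 0.375 × 1.29e-09 = 4.83e-10.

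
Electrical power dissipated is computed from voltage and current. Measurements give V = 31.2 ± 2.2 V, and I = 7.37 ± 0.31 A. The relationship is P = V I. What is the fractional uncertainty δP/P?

P is a product of powers, so relative uncertainties combine in quadrature:
  (1·δV/V)² = (1×0.0705)² = 0.00497;  (1·δI/I)² = (1×0.0421)² = 0.00177
δP/P = √(0.00674) = 0.0821

0.0821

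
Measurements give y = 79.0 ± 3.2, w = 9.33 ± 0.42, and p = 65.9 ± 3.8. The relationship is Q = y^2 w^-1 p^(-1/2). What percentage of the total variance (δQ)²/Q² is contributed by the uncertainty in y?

(δQ/Q)² = (2·δy/y)² + (-1·δw/w)² + (−½·δp/p)²
  y term: (2×0.0405)² = 0.00656
  w term: (-1×0.0450)² = 0.00203
  p term: (-0.5×0.0577)² = 0.000831
Total = 0.00942. Share from y = 0.00656/0.00942 = 0.697.

69.7%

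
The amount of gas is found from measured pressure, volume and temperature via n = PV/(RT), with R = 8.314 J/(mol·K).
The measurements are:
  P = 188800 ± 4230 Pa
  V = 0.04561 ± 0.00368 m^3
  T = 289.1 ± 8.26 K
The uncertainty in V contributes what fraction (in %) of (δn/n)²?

(δn/n)² = (1·δP/P)² + (1·δV/V)² + (-1·δT/T)²
  P term: (1×0.0224)² = 0.000502
  V term: (1×0.0807)² = 0.00651
  T term: (-1×0.0286)² = 0.000816
Total = 0.00783. Share from V = 0.00651/0.00783 = 0.832.

83.2%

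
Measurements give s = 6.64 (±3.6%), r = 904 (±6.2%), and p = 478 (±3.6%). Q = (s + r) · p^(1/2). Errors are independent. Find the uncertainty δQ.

Let u = s + r = 911. δu = √(δs² + δr²) = √(0.0571 + 3140) = 56.0, so δu/u = 0.0615.
Q is then a monomial in u, p:
δQ/Q = √((δu/u)² + (½·δp/p)²) = √(0.00379 + 0.000324) = 0.0641
Q = 19900, so δQ = 0.0641 × 19900 = 1280.

1280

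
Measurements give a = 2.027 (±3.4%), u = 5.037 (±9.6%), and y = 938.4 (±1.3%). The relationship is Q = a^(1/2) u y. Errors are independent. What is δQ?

Since Q is a product/quotient, work with relative uncertainties:
  (½·δa/a)² = (0.5×0.0340)² = 0.000289;  (1·δu/u)² = (1×0.0960)² = 0.00922;  (1·δy/y)² = (1×0.0130)² = 0.000169
δQ/Q = √(0.00967) = 0.0984
Q = 6730, so δQ = 0.0984 × 6730 = 662.

662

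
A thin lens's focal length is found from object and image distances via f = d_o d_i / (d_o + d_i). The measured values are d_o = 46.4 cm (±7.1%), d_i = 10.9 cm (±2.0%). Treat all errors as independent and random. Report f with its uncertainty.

8.83 ± 0.186 cm

∂f/∂d_o = (d_i/(d_o+d_i))² = 0.0362;  ∂f/∂d_i = (d_o/(d_o+d_i))² = 0.656
δf = √((∂f/∂d_o · δd_o)² + (∂f/∂d_i · δd_i)²) = √(0.0142 + 0.0204) = 0.186 cm
f = 8.83 cm.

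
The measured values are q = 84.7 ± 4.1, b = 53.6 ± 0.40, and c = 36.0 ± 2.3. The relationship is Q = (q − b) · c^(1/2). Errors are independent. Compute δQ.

Let u = q − b = 31.1. δu = √(δq² + δb²) = √(16.8 + 0.160) = 4.12, so δu/u = 0.132.
Q is then a monomial in u, c:
δQ/Q = √((δu/u)² + (½·δc/c)²) = √(0.0175 + 0.00102) = 0.136
Q = 187, so δQ = 0.136 × 187 = 25.4.

25.4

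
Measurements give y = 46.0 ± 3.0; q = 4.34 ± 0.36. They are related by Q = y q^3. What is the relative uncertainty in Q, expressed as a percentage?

Q is a product of powers, so relative uncertainties combine in quadrature:
  (1·δy/y)² = (1×0.0652)² = 0.00425;  (3·δq/q)² = (3×0.0829)² = 0.0619
δQ/Q = √(0.0662) = 0.257

25.7%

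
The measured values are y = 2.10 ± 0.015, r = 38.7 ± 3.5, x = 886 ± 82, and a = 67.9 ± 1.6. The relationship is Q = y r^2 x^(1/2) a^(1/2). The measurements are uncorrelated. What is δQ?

Since Q is a product/quotient, work with relative uncertainties:
  (1·δy/y)² = (1×0.00714)² = 5.1e-05;  (2·δr/r)² = (2×0.0904)² = 0.0327;  (½·δx/x)² = (0.5×0.0926)² = 0.00214;  (½·δa/a)² = (0.5×0.0236)² = 0.000139
δQ/Q = √(0.0350) = 0.187
Q = 7.71e+05, so δQ = 0.187 × 7.71e+05 = 1.44e+05.

1.44e+05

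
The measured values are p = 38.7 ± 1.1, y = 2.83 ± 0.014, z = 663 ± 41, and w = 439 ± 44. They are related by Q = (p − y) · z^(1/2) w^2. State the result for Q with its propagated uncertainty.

Let u = p − y = 35.9. δu = √(δp² + δy²) = √(1.21 + 0.000196) = 1.10, so δu/u = 0.0307.
Q is then a monomial in u, z, w:
δQ/Q = √((δu/u)² + (½·δz/z)² + (2·δw/w)²) = √(0.000941 + 0.000956 + 0.0402) = 0.205
Q = 1.78e+08, so δQ = 0.205 × 1.78e+08 = 3.65e+07.

(1.78 ± 0.365) × 10^8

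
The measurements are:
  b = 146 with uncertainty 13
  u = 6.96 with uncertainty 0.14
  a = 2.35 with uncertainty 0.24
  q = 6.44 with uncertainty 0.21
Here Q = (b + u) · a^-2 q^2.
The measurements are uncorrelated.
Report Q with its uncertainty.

Let w = b + u = 153. δw = √(δb² + δu²) = √(169 + 0.0196) = 13.0, so δw/w = 0.0850.
Q is then a monomial in w, a, q:
δQ/Q = √((δw/w)² + (-2·δa/a)² + (2·δq/q)²) = √(0.00722 + 0.0417 + 0.00425) = 0.231
Q = 1150, so δQ = 0.231 × 1150 = 265.

1150 ± 265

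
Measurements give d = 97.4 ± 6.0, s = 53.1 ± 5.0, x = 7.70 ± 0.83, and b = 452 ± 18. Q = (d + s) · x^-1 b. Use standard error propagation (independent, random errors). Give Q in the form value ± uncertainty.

8830 ± 1110

Let u = d + s = 150. δu = √(δd² + δs²) = √(36.0 + 25.0) = 7.81, so δu/u = 0.0519.
Q is then a monomial in u, x, b:
δQ/Q = √((δu/u)² + (-1·δx/x)² + (1·δb/b)²) = √(0.00269 + 0.0116 + 0.00159) = 0.126
Q = 8830, so δQ = 0.126 × 8830 = 1110.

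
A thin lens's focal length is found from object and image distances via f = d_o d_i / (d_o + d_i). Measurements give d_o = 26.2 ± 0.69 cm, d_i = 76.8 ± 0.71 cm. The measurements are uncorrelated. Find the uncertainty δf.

∂f/∂d_o = (d_i/(d_o+d_i))² = 0.556;  ∂f/∂d_i = (d_o/(d_o+d_i))² = 0.0647
δf = √((∂f/∂d_o · δd_o)² + (∂f/∂d_i · δd_i)²) = √(0.147 + 0.00211) = 0.386 cm

0.386 cm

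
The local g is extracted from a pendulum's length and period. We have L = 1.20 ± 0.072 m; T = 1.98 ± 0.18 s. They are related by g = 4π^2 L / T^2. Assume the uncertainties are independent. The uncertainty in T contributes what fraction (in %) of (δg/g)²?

90.2%

(δg/g)² = (1·δL/L)² + (-2·δT/T)²
  L term: (1×0.0600)² = 0.00360
  T term: (-2×0.0909)² = 0.0331
Total = 0.0367. Share from T = 0.0331/0.0367 = 0.902.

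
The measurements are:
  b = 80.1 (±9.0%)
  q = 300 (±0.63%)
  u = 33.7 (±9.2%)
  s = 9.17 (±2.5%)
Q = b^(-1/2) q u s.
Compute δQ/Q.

For a monomial Q ∝ b^(-1/2), q, u, s, fractional errors add in quadrature:
  (−½·δb/b)² = (-0.5×0.0900)² = 0.00202;  (1·δq/q)² = (1×0.00630)² = 3.97e-05;  (1·δu/u)² = (1×0.0920)² = 0.00846;  (1·δs/s)² = (1×0.0250)² = 0.000625
δQ/Q = √(0.0112) = 0.106

0.106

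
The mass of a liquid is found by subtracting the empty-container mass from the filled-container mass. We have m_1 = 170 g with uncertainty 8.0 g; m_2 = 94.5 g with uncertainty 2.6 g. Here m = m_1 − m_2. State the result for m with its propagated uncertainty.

m is a linear combination, so absolute uncertainties add in quadrature:
  (δm_1)² = 64.0;  (δm_2)² = 6.76
δm = √(70.8) = 8.41 g
m = 75.5 g.

75.5 ± 8.41 g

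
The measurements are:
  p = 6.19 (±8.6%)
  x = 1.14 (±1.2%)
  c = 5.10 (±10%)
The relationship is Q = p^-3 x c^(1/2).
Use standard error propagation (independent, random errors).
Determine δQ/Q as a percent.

Relative error in a monomial: (δQ/Q)² = Σ (nᵢ · δxᵢ/xᵢ)².
  (-3·δp/p)² = (-3×0.0860)² = 0.0666;  (1·δx/x)² = (1×0.0120)² = 0.000144;  (½·δc/c)² = (0.5×0.100)² = 0.00250
δQ/Q = √(0.0692) = 0.263

26.3%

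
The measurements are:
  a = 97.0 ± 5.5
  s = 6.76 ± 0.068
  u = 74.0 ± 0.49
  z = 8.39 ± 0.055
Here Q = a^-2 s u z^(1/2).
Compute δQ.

0.0176

Products/powers → add relative errors in quadrature, weighted by exponent:
  (-2·δa/a)² = (-2×0.0567)² = 0.0129;  (1·δs/s)² = (1×0.0101)² = 0.000101;  (1·δu/u)² = (1×0.00662)² = 4.38e-05;  (½·δz/z)² = (0.5×0.00656)² = 1.07e-05
δQ/Q = √(0.0130) = 0.114
Q = 0.154, so δQ = 0.114 × 0.154 = 0.0176.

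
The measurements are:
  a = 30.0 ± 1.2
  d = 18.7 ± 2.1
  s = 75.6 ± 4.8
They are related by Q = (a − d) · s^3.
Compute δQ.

1.4e+06

Let u = a − d = 11.3. δu = √(δa² + δd²) = √(1.44 + 4.41) = 2.42, so δu/u = 0.214.
Q is then a monomial in u, s:
δQ/Q = √((δu/u)² + (3·δs/s)²) = √(0.0458 + 0.0363) = 0.287
Q = 4.88e+06, so δQ = 0.287 × 4.88e+06 = 1.4e+06.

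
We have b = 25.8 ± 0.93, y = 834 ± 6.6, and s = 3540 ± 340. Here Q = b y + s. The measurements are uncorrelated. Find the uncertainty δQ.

864

Let p = b·y = 21500. δp/p = √((1·δb/b)² + (1·δy/y)²) = √(0.00130 + 6.26e-05) = 0.0369, so δp = 794.
Q = p + s: δQ = √(δp² + δs²) = √(6.31e+05 + 1.16e+05) = 864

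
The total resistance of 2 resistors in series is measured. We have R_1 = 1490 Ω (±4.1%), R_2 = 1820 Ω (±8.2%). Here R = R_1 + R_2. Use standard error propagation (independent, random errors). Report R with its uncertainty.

3310 ± 161 Ω

Each term contributes (cᵢ δxᵢ)² to (δR)²:
  (δR_1)² = 3730;  (δR_2)² = 22300
δR = √(26000) = 161 Ω
R = 3310 Ω.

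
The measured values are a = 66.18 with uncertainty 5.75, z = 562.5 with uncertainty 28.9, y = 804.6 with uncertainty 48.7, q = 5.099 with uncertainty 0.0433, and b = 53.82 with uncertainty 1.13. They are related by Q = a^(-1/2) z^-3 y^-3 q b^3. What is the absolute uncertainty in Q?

2.64e-13

Products/powers → add relative errors in quadrature, weighted by exponent:
  (−½·δa/a)² = (-0.5×0.0869)² = 0.00189;  (-3·δz/z)² = (-3×0.0514)² = 0.0238;  (-3·δy/y)² = (-3×0.0605)² = 0.0330;  (1·δq/q)² = (1×0.00849)² = 7.21e-05;  (3·δb/b)² = (3×0.0210)² = 0.00397
δQ/Q = √(0.0627) = 0.250
Q = 1.054e-12, so δQ = 0.250 × 1.054e-12 = 2.64e-13.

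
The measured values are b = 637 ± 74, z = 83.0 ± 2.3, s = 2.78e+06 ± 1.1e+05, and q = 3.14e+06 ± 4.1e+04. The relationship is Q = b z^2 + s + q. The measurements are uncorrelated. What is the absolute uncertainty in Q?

5.77e+05

Let p = b·z^2 = 4.39e+06. δp/p = √((1·δb/b)² + (2·δz/z)²) = √(0.0135 + 0.00307) = 0.129, so δp = 5.65e+05.
Q = p + s + q: δQ = √(δp² + δs² + δq²) = √(3.19e+11 + 1.21e+10 + 1.68e+09) = 5.77e+05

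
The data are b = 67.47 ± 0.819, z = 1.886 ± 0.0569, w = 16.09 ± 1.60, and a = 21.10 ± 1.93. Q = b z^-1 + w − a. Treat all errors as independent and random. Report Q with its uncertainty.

30.76 ± 2.76

Let p = b·z^-1 = 35.77. δp/p = √((1·δb/b)² + (-1·δz/z)²) = √(0.000147 + 0.000910) = 0.0325, so δp = 1.16.
Q = p + w − a: δQ = √(δp² + δw² + δa²) = √(1.35 + 2.56 + 3.72) = 2.76
Q = 30.76.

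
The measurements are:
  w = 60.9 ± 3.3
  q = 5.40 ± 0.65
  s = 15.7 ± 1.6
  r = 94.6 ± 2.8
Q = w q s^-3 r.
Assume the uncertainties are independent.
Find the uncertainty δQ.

Products/powers → add relative errors in quadrature, weighted by exponent:
  (1·δw/w)² = (1×0.0542)² = 0.00294;  (1·δq/q)² = (1×0.120)² = 0.0145;  (-3·δs/s)² = (-3×0.102)² = 0.0935;  (1·δr/r)² = (1×0.0296)² = 0.000876
δQ/Q = √(0.112) = 0.334
Q = 8.04, so δQ = 0.334 × 8.04 = 2.69.

2.69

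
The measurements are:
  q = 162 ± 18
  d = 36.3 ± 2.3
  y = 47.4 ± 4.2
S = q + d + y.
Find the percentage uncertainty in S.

S is a linear combination, so absolute uncertainties add in quadrature:
  (δq)² = 324;  (δd)² = 5.29;  (δy)² = 17.6
δS = √(347) = 18.6
S = 246, so δS/S = 18.6/246 = 0.0758.

7.58%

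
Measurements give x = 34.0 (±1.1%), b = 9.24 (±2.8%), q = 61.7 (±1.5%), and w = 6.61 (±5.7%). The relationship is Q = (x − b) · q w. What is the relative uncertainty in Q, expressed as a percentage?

6.17%

Let u = x − b = 24.8. δu = √(δx² + δb²) = √(0.140 + 0.0669) = 0.455, so δu/u = 0.0184.
Q is then a monomial in u, q, w:
δQ/Q = √((δu/u)² + (1·δq/q)² + (1·δw/w)²) = √(0.000337 + 0.000225 + 0.00325) = 0.0617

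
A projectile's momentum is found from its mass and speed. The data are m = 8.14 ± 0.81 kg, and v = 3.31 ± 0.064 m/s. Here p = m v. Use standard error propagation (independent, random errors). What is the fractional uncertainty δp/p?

Products/powers → add relative errors in quadrature, weighted by exponent:
  (1·δm/m)² = (1×0.0995)² = 0.00990;  (1·δv/v)² = (1×0.0193)² = 0.000374
δp/p = √(0.0103) = 0.101

0.101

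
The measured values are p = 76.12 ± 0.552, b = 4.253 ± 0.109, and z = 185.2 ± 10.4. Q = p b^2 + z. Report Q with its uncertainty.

Let w = p·b^2 = 1377. δw/w = √((1·δp/p)² + (2·δb/b)²) = √(5.26e-05 + 0.00263) = 0.0518, so δw = 71.3.
Q = w + z: δQ = √(δw² + δz²) = √(5080 + 108) = 72.0
Q = 1562.

1562 ± 72.0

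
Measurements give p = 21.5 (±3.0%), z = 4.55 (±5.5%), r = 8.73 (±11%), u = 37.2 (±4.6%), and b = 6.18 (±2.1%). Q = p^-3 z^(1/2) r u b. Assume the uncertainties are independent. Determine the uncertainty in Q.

Relative error in a monomial: (δQ/Q)² = Σ (nᵢ · δxᵢ/xᵢ)².
  (-3·δp/p)² = (-3×0.0300)² = 0.00810;  (½·δz/z)² = (0.5×0.0550)² = 0.000756;  (1·δr/r)² = (1×0.110)² = 0.0121;  (1·δu/u)² = (1×0.0460)² = 0.00212;  (1·δb/b)² = (1×0.0210)² = 0.000441
δQ/Q = √(0.0235) = 0.153
Q = 0.431, so δQ = 0.153 × 0.431 = 0.0661.

0.0661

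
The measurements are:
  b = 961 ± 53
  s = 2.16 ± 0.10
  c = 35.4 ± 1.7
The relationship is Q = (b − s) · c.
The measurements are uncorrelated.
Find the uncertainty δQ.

Let u = b − s = 959. δu = √(δb² + δs²) = √(2810 + 0.0100) = 53.0, so δu/u = 0.0553.
Q is then a monomial in u, c:
δQ/Q = √((δu/u)² + (1·δc/c)²) = √(0.00306 + 0.00231) = 0.0732
Q = 33900, so δQ = 0.0732 × 33900 = 2490.

2490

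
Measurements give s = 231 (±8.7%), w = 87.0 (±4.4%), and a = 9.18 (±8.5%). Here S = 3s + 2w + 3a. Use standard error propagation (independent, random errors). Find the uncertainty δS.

Absolute uncertainties add in quadrature for a linear combination:
  (3·δs)² = 3640;  (2·δw)² = 58.6;  (3·δa)² = 5.48
δS = √(3700) = 60.8

60.8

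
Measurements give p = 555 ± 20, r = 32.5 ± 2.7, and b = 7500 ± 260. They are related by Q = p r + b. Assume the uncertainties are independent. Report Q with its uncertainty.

25500 ± 1650

Let w = p·r = 18000. δw/w = √((1·δp/p)² + (1·δr/r)²) = √(0.00130 + 0.00690) = 0.0906, so δw = 1630.
Q = w + b: δQ = √(δw² + δb²) = √(2.67e+06 + 67600) = 1650
Q = 25500.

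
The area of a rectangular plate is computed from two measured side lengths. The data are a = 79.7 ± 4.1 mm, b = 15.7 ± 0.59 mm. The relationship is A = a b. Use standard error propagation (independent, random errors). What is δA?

79.7 mm^2

Relative error in a monomial: (δA/A)² = Σ (nᵢ · δxᵢ/xᵢ)².
  (1·δa/a)² = (1×0.0514)² = 0.00265;  (1·δb/b)² = (1×0.0376)² = 0.00141
δA/A = √(0.00406) = 0.0637
A = 1250 mm^2, so δA = 0.0637 × 1250 = 79.7 mm^2.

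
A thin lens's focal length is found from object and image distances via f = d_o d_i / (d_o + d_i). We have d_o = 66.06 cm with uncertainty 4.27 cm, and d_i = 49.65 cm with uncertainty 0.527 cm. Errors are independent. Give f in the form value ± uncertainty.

28.35 ± 0.805 cm

∂f/∂d_o = (d_i/(d_o+d_i))² = 0.184;  ∂f/∂d_i = (d_o/(d_o+d_i))² = 0.326
δf = √((∂f/∂d_o · δd_o)² + (∂f/∂d_i · δd_i)²) = √(0.618 + 0.0295) = 0.805 cm
f = 28.35 cm.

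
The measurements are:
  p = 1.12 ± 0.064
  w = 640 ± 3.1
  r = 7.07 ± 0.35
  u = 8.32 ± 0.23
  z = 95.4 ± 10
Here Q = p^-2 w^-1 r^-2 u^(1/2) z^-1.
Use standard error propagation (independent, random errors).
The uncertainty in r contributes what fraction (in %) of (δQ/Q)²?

(δQ/Q)² = (-2·δp/p)² + (-1·δw/w)² + (-2·δr/r)² + (½·δu/u)² + (-1·δz/z)²
  p term: (-2×0.0571)² = 0.0131
  w term: (-1×0.00484)² = 2.35e-05
  r term: (-2×0.0495)² = 0.00980
  u term: (0.5×0.0276)² = 0.000191
  z term: (-1×0.105)² = 0.0110
Total = 0.0341. Share from r = 0.00980/0.0341 = 0.288.

28.8%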